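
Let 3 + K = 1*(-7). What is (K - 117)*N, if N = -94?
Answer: 11938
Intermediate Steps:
K = -10 (K = -3 + 1*(-7) = -3 - 7 = -10)
(K - 117)*N = (-10 - 117)*(-94) = -127*(-94) = 11938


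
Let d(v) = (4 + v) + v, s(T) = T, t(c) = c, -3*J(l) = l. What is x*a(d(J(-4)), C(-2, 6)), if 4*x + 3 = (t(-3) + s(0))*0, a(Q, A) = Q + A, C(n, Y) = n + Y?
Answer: -8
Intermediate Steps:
J(l) = -l/3
C(n, Y) = Y + n
d(v) = 4 + 2*v
a(Q, A) = A + Q
x = -¾ (x = -¾ + ((-3 + 0)*0)/4 = -¾ + (-3*0)/4 = -¾ + (¼)*0 = -¾ + 0 = -¾ ≈ -0.75000)
x*a(d(J(-4)), C(-2, 6)) = -3*((6 - 2) + (4 + 2*(-⅓*(-4))))/4 = -3*(4 + (4 + 2*(4/3)))/4 = -3*(4 + (4 + 8/3))/4 = -3*(4 + 20/3)/4 = -¾*32/3 = -8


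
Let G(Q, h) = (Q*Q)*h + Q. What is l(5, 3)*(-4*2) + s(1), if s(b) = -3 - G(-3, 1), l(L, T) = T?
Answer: -33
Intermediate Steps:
G(Q, h) = Q + h*Q² (G(Q, h) = Q²*h + Q = h*Q² + Q = Q + h*Q²)
s(b) = -9 (s(b) = -3 - (-3)*(1 - 3*1) = -3 - (-3)*(1 - 3) = -3 - (-3)*(-2) = -3 - 1*6 = -3 - 6 = -9)
l(5, 3)*(-4*2) + s(1) = 3*(-4*2) - 9 = 3*(-8) - 9 = -24 - 9 = -33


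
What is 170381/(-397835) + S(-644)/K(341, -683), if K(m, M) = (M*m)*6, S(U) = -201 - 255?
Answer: -39652010583/92656965005 ≈ -0.42794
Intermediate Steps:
S(U) = -456
K(m, M) = 6*M*m
170381/(-397835) + S(-644)/K(341, -683) = 170381/(-397835) - 456/(6*(-683)*341) = 170381*(-1/397835) - 456/(-1397418) = -170381/397835 - 456*(-1/1397418) = -170381/397835 + 76/232903 = -39652010583/92656965005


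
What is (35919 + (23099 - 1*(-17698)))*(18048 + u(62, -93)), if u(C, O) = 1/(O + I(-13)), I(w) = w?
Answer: 73382191146/53 ≈ 1.3846e+9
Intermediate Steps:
u(C, O) = 1/(-13 + O) (u(C, O) = 1/(O - 13) = 1/(-13 + O))
(35919 + (23099 - 1*(-17698)))*(18048 + u(62, -93)) = (35919 + (23099 - 1*(-17698)))*(18048 + 1/(-13 - 93)) = (35919 + (23099 + 17698))*(18048 + 1/(-106)) = (35919 + 40797)*(18048 - 1/106) = 76716*(1913087/106) = 73382191146/53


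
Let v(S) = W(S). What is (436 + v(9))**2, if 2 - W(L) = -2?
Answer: 193600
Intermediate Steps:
W(L) = 4 (W(L) = 2 - 1*(-2) = 2 + 2 = 4)
v(S) = 4
(436 + v(9))**2 = (436 + 4)**2 = 440**2 = 193600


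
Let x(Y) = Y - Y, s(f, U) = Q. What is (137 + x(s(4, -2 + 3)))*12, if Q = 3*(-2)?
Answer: 1644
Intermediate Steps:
Q = -6
s(f, U) = -6
x(Y) = 0
(137 + x(s(4, -2 + 3)))*12 = (137 + 0)*12 = 137*12 = 1644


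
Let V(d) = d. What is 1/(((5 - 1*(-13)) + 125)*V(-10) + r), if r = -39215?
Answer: -1/40645 ≈ -2.4603e-5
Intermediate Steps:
1/(((5 - 1*(-13)) + 125)*V(-10) + r) = 1/(((5 - 1*(-13)) + 125)*(-10) - 39215) = 1/(((5 + 13) + 125)*(-10) - 39215) = 1/((18 + 125)*(-10) - 39215) = 1/(143*(-10) - 39215) = 1/(-1430 - 39215) = 1/(-40645) = -1/40645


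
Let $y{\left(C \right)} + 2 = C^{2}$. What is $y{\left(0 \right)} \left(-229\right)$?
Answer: $458$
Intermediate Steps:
$y{\left(C \right)} = -2 + C^{2}$
$y{\left(0 \right)} \left(-229\right) = \left(-2 + 0^{2}\right) \left(-229\right) = \left(-2 + 0\right) \left(-229\right) = \left(-2\right) \left(-229\right) = 458$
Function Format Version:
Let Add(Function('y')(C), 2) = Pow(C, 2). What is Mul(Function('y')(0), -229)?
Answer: 458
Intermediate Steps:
Function('y')(C) = Add(-2, Pow(C, 2))
Mul(Function('y')(0), -229) = Mul(Add(-2, Pow(0, 2)), -229) = Mul(Add(-2, 0), -229) = Mul(-2, -229) = 458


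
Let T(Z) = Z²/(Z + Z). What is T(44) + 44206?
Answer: 44228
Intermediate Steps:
T(Z) = Z/2 (T(Z) = Z²/((2*Z)) = (1/(2*Z))*Z² = Z/2)
T(44) + 44206 = (½)*44 + 44206 = 22 + 44206 = 44228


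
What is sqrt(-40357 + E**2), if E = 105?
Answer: 2*I*sqrt(7333) ≈ 171.27*I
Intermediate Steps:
sqrt(-40357 + E**2) = sqrt(-40357 + 105**2) = sqrt(-40357 + 11025) = sqrt(-29332) = 2*I*sqrt(7333)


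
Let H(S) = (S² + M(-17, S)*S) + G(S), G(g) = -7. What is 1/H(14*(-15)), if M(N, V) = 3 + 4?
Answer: 1/42623 ≈ 2.3461e-5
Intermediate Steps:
M(N, V) = 7
H(S) = -7 + S² + 7*S (H(S) = (S² + 7*S) - 7 = -7 + S² + 7*S)
1/H(14*(-15)) = 1/(-7 + (14*(-15))² + 7*(14*(-15))) = 1/(-7 + (-210)² + 7*(-210)) = 1/(-7 + 44100 - 1470) = 1/42623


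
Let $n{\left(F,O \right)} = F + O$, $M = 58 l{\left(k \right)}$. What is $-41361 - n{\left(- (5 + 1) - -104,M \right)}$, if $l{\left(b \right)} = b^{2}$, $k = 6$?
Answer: $-43547$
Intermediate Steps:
$M = 2088$ ($M = 58 \cdot 6^{2} = 58 \cdot 36 = 2088$)
$-41361 - n{\left(- (5 + 1) - -104,M \right)} = -41361 - \left(\left(- (5 + 1) - -104\right) + 2088\right) = -41361 - \left(\left(\left(-1\right) 6 + 104\right) + 2088\right) = -41361 - \left(\left(-6 + 104\right) + 2088\right) = -41361 - \left(98 + 2088\right) = -41361 - 2186 = -43547$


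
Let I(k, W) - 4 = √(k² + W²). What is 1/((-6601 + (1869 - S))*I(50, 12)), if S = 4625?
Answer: 1/6147549 - √661/12295098 ≈ -1.9284e-6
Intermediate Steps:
I(k, W) = 4 + √(W² + k²) (I(k, W) = 4 + √(k² + W²) = 4 + √(W² + k²))
1/((-6601 + (1869 - S))*I(50, 12)) = 1/((-6601 + (1869 - 1*4625))*(4 + √(12² + 50²))) = 1/((-6601 + (1869 - 4625))*(4 + √(144 + 2500))) = 1/((-6601 - 2756)*(4 + √2644)) = 1/((-9357)*(4 + 2*√661)) = -1/(9357*(4 + 2*√661))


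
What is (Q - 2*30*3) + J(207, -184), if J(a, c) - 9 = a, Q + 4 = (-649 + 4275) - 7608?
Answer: -3950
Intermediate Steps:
Q = -3986 (Q = -4 + ((-649 + 4275) - 7608) = -4 + (3626 - 7608) = -4 - 3982 = -3986)
J(a, c) = 9 + a
(Q - 2*30*3) + J(207, -184) = (-3986 - 2*30*3) + (9 + 207) = (-3986 - 60*3) + 216 = (-3986 - 1*180) + 216 = (-3986 - 180) + 216 = -4166 + 216 = -3950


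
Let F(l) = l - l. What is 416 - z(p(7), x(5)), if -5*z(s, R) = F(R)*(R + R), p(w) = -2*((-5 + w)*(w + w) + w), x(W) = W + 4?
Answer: 416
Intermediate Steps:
x(W) = 4 + W
F(l) = 0
p(w) = -2*w - 4*w*(-5 + w) (p(w) = -2*((-5 + w)*(2*w) + w) = -2*(2*w*(-5 + w) + w) = -2*(w + 2*w*(-5 + w)) = -2*w - 4*w*(-5 + w))
z(s, R) = 0 (z(s, R) = -0*(R + R) = -0*2*R = -1/5*0 = 0)
416 - z(p(7), x(5)) = 416 - 1*0 = 416 + 0 = 416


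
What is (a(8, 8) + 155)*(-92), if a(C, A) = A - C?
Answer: -14260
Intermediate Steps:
(a(8, 8) + 155)*(-92) = ((8 - 1*8) + 155)*(-92) = ((8 - 8) + 155)*(-92) = (0 + 155)*(-92) = 155*(-92) = -14260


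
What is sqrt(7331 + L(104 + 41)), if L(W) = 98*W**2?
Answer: sqrt(2067781) ≈ 1438.0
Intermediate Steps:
sqrt(7331 + L(104 + 41)) = sqrt(7331 + 98*(104 + 41)**2) = sqrt(7331 + 98*145**2) = sqrt(7331 + 98*21025) = sqrt(7331 + 2060450) = sqrt(2067781)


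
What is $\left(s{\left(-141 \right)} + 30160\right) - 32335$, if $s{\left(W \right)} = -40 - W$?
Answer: $-2074$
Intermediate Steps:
$\left(s{\left(-141 \right)} + 30160\right) - 32335 = \left(\left(-40 - -141\right) + 30160\right) - 32335 = \left(\left(-40 + 141\right) + 30160\right) - 32335 = \left(101 + 30160\right) - 32335 = 30261 - 32335 = -2074$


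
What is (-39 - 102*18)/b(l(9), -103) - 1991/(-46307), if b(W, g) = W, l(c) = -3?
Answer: 28943866/46307 ≈ 625.04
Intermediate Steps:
(-39 - 102*18)/b(l(9), -103) - 1991/(-46307) = (-39 - 102*18)/(-3) - 1991/(-46307) = (-39 - 1836)*(-⅓) - 1991*(-1/46307) = -1875*(-⅓) + 1991/46307 = 625 + 1991/46307 = 28943866/46307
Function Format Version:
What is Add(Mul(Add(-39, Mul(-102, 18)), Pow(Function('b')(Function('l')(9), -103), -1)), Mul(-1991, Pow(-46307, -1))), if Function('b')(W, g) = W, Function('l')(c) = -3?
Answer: Rational(28943866, 46307) ≈ 625.04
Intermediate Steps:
Add(Mul(Add(-39, Mul(-102, 18)), Pow(Function('b')(Function('l')(9), -103), -1)), Mul(-1991, Pow(-46307, -1))) = Add(Mul(Add(-39, Mul(-102, 18)), Pow(-3, -1)), Mul(-1991, Pow(-46307, -1))) = Add(Mul(Add(-39, -1836), Rational(-1, 3)), Mul(-1991, Rational(-1, 46307))) = Add(Mul(-1875, Rational(-1, 3)), Rational(1991, 46307)) = Add(625, Rational(1991, 46307)) = Rational(28943866, 46307)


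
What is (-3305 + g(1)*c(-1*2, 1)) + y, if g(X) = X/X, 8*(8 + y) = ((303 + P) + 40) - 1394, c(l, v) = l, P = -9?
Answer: -6895/2 ≈ -3447.5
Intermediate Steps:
y = -281/2 (y = -8 + (((303 - 9) + 40) - 1394)/8 = -8 + ((294 + 40) - 1394)/8 = -8 + (334 - 1394)/8 = -8 + (1/8)*(-1060) = -8 - 265/2 = -281/2 ≈ -140.50)
g(X) = 1
(-3305 + g(1)*c(-1*2, 1)) + y = (-3305 + 1*(-1*2)) - 281/2 = (-3305 + 1*(-2)) - 281/2 = (-3305 - 2) - 281/2 = -3307 - 281/2 = -6895/2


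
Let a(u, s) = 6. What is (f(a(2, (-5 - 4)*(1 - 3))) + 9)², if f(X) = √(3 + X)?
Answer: 144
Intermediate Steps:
(f(a(2, (-5 - 4)*(1 - 3))) + 9)² = (√(3 + 6) + 9)² = (√9 + 9)² = (3 + 9)² = 12² = 144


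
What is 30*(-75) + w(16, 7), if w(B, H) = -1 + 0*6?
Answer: -2251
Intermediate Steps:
w(B, H) = -1 (w(B, H) = -1 + 0 = -1)
30*(-75) + w(16, 7) = 30*(-75) - 1 = -2250 - 1 = -2251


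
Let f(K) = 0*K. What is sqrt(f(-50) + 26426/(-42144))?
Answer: I*sqrt(17401521)/5268 ≈ 0.79186*I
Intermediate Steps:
f(K) = 0
sqrt(f(-50) + 26426/(-42144)) = sqrt(0 + 26426/(-42144)) = sqrt(0 + 26426*(-1/42144)) = sqrt(0 - 13213/21072) = sqrt(-13213/21072) = I*sqrt(17401521)/5268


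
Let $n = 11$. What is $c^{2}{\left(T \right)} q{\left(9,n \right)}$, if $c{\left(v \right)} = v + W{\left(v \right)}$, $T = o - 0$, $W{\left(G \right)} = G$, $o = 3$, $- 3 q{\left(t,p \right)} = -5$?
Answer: $60$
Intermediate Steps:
$q{\left(t,p \right)} = \frac{5}{3}$ ($q{\left(t,p \right)} = \left(- \frac{1}{3}\right) \left(-5\right) = \frac{5}{3}$)
$T = 3$ ($T = 3 - 0 = 3 + 0 = 3$)
$c{\left(v \right)} = 2 v$ ($c{\left(v \right)} = v + v = 2 v$)
$c^{2}{\left(T \right)} q{\left(9,n \right)} = \left(2 \cdot 3\right)^{2} \cdot \frac{5}{3} = 6^{2} \cdot \frac{5}{3} = 36 \cdot \frac{5}{3} = 60$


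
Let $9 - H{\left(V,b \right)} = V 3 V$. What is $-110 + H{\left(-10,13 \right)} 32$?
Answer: $-9422$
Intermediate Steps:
$H{\left(V,b \right)} = 9 - 3 V^{2}$ ($H{\left(V,b \right)} = 9 - V 3 V = 9 - 3 V V = 9 - 3 V^{2}$)
$-110 + H{\left(-10,13 \right)} 32 = -110 + \left(9 - 3 \left(-10\right)^{2}\right) 32 = -110 + \left(9 - 300\right) 32 = -110 - 9312 = -9422$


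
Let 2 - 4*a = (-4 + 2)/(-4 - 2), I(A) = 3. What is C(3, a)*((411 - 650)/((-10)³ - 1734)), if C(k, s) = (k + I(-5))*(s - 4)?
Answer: -10277/5468 ≈ -1.8795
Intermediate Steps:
a = 5/12 (a = ½ - (-4 + 2)/(4*(-4 - 2)) = ½ - (-1)/(2*(-6)) = ½ - (-1)*(-1)/(2*6) = ½ - ¼*⅓ = ½ - 1/12 = 5/12 ≈ 0.41667)
C(k, s) = (-4 + s)*(3 + k) (C(k, s) = (k + 3)*(s - 4) = (3 + k)*(-4 + s) = (-4 + s)*(3 + k))
C(3, a)*((411 - 650)/((-10)³ - 1734)) = (-12 - 4*3 + 3*(5/12) + 3*(5/12))*((411 - 650)/((-10)³ - 1734)) = (-12 - 12 + 5/4 + 5/4)*(-239/(-1000 - 1734)) = -(-10277)/(2*(-2734)) = -(-10277)*(-1)/(2*2734) = -43/2*239/2734 = -10277/5468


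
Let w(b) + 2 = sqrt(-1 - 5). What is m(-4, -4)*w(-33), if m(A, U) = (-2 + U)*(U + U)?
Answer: -96 + 48*I*sqrt(6) ≈ -96.0 + 117.58*I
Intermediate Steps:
w(b) = -2 + I*sqrt(6) (w(b) = -2 + sqrt(-1 - 5) = -2 + sqrt(-6) = -2 + I*sqrt(6))
m(A, U) = 2*U*(-2 + U) (m(A, U) = (-2 + U)*(2*U) = 2*U*(-2 + U))
m(-4, -4)*w(-33) = (2*(-4)*(-2 - 4))*(-2 + I*sqrt(6)) = (2*(-4)*(-6))*(-2 + I*sqrt(6)) = 48*(-2 + I*sqrt(6)) = -96 + 48*I*sqrt(6)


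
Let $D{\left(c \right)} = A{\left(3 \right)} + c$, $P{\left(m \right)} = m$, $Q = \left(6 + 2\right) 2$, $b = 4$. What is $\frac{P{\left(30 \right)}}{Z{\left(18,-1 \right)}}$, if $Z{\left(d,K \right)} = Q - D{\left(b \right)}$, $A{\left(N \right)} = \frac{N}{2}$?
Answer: $\frac{20}{7} \approx 2.8571$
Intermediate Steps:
$Q = 16$ ($Q = 8 \cdot 2 = 16$)
$A{\left(N \right)} = \frac{N}{2}$ ($A{\left(N \right)} = N \frac{1}{2} = \frac{N}{2}$)
$D{\left(c \right)} = \frac{3}{2} + c$ ($D{\left(c \right)} = \frac{1}{2} \cdot 3 + c = \frac{3}{2} + c$)
$Z{\left(d,K \right)} = \frac{21}{2}$ ($Z{\left(d,K \right)} = 16 - \left(\frac{3}{2} + 4\right) = 16 - \frac{11}{2} = \frac{21}{2}$)
$\frac{P{\left(30 \right)}}{Z{\left(18,-1 \right)}} = \frac{30}{\frac{21}{2}} = 30 \cdot \frac{2}{21} = \frac{20}{7}$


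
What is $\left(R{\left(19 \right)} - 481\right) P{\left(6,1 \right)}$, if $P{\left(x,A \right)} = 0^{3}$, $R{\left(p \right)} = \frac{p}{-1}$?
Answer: $0$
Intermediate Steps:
$R{\left(p \right)} = - p$ ($R{\left(p \right)} = p \left(-1\right) = - p$)
$P{\left(x,A \right)} = 0$
$\left(R{\left(19 \right)} - 481\right) P{\left(6,1 \right)} = \left(\left(-1\right) 19 - 481\right) 0 = \left(-19 - 481\right) 0 = \left(-500\right) 0 = 0$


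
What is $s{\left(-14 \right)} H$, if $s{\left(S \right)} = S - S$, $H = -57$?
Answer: $0$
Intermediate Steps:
$s{\left(S \right)} = 0$
$s{\left(-14 \right)} H = 0 \left(-57\right) = 0$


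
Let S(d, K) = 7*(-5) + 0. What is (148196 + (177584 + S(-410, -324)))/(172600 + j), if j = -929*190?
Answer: -65149/782 ≈ -83.311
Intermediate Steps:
S(d, K) = -35 (S(d, K) = -35 + 0 = -35)
j = -176510
(148196 + (177584 + S(-410, -324)))/(172600 + j) = (148196 + (177584 - 35))/(172600 - 176510) = (148196 + 177549)/(-3910) = 325745*(-1/3910) = -65149/782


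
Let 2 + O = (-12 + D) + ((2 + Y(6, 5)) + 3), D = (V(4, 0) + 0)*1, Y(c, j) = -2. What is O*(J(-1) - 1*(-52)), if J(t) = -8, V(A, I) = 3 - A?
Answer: -528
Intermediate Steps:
D = -1 (D = ((3 - 1*4) + 0)*1 = ((3 - 4) + 0)*1 = (-1 + 0)*1 = -1*1 = -1)
O = -12 (O = -2 + ((-12 - 1) + ((2 - 2) + 3)) = -2 + (-13 + (0 + 3)) = -2 + (-13 + 3) = -2 - 10 = -12)
O*(J(-1) - 1*(-52)) = -12*(-8 - 1*(-52)) = -12*(-8 + 52) = -12*44 = -528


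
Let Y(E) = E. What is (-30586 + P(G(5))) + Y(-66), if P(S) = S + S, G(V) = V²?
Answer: -30602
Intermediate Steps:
P(S) = 2*S
(-30586 + P(G(5))) + Y(-66) = (-30586 + 2*5²) - 66 = (-30586 + 2*25) - 66 = (-30586 + 50) - 66 = -30536 - 66 = -30602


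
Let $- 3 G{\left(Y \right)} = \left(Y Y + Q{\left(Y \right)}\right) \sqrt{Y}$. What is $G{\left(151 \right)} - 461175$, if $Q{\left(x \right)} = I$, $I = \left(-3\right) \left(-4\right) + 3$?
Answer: $-461175 - \frac{22816 \sqrt{151}}{3} \approx -5.5463 \cdot 10^{5}$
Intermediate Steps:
$I = 15$ ($I = 12 + 3 = 15$)
$Q{\left(x \right)} = 15$
$G{\left(Y \right)} = - \frac{\sqrt{Y} \left(15 + Y^{2}\right)}{3}$ ($G{\left(Y \right)} = - \frac{\left(Y Y + 15\right) \sqrt{Y}}{3} = - \frac{\left(Y^{2} + 15\right) \sqrt{Y}}{3} = - \frac{\left(15 + Y^{2}\right) \sqrt{Y}}{3} = - \frac{\sqrt{Y} \left(15 + Y^{2}\right)}{3}$)
$G{\left(151 \right)} - 461175 = \frac{\sqrt{151} \left(-15 - 151^{2}\right)}{3} - 461175 = \frac{\sqrt{151} \left(-15 - 22801\right)}{3} - 461175 = \frac{1}{3} \sqrt{151} \left(-22816\right) - 461175 = - \frac{22816 \sqrt{151}}{3} - 461175 = -461175 - \frac{22816 \sqrt{151}}{3}$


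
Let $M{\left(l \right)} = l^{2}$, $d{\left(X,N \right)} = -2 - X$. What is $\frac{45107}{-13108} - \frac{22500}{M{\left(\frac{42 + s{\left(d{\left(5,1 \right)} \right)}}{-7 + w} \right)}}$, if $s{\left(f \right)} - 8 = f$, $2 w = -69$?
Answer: $- \frac{508026595343}{24236692} \approx -20961.0$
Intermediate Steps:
$w = - \frac{69}{2}$ ($w = \frac{1}{2} \left(-69\right) = - \frac{69}{2} \approx -34.5$)
$s{\left(f \right)} = 8 + f$
$\frac{45107}{-13108} - \frac{22500}{M{\left(\frac{42 + s{\left(d{\left(5,1 \right)} \right)}}{-7 + w} \right)}} = \frac{45107}{-13108} - \frac{22500}{\left(\frac{42 + \left(8 - 7\right)}{-7 - \frac{69}{2}}\right)^{2}} = 45107 \left(- \frac{1}{13108}\right) - \frac{22500}{\left(\frac{42 + \left(8 - 7\right)}{- \frac{83}{2}}\right)^{2}} = - \frac{45107}{13108} - \frac{22500}{\left(\left(42 + \left(8 - 7\right)\right) \left(- \frac{2}{83}\right)\right)^{2}} = - \frac{45107}{13108} - \frac{22500}{\left(\left(42 + 1\right) \left(- \frac{2}{83}\right)\right)^{2}} = - \frac{45107}{13108} - \frac{22500}{\left(43 \left(- \frac{2}{83}\right)\right)^{2}} = - \frac{45107}{13108} - \frac{22500}{\left(- \frac{86}{83}\right)^{2}} = - \frac{45107}{13108} - \frac{22500}{\frac{7396}{6889}} = - \frac{45107}{13108} - \frac{38750625}{1849} = - \frac{508026595343}{24236692}$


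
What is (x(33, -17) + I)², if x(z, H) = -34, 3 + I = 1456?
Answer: 2013561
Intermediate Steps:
I = 1453 (I = -3 + 1456 = 1453)
(x(33, -17) + I)² = (-34 + 1453)² = 1419² = 2013561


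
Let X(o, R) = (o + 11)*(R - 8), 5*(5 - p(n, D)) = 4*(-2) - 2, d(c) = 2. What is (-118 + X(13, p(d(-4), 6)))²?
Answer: 20164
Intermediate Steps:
p(n, D) = 7 (p(n, D) = 5 - (4*(-2) - 2)/5 = 5 - (-8 - 2)/5 = 5 - ⅕*(-10) = 5 + 2 = 7)
X(o, R) = (-8 + R)*(11 + o) (X(o, R) = (11 + o)*(-8 + R) = (-8 + R)*(11 + o))
(-118 + X(13, p(d(-4), 6)))² = (-118 + (-88 - 8*13 + 11*7 + 7*13))² = (-118 + (-88 - 104 + 77 + 91))² = (-118 - 24)² = (-142)² = 20164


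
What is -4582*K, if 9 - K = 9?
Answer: 0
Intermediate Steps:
K = 0 (K = 9 - 1*9 = 9 - 9 = 0)
-4582*K = -4582*0 = 0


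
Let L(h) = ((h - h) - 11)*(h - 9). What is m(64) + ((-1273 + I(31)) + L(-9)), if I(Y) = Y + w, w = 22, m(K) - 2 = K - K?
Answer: -1020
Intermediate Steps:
m(K) = 2 (m(K) = 2 + (K - K) = 2 + 0 = 2)
I(Y) = 22 + Y (I(Y) = Y + 22 = 22 + Y)
L(h) = 99 - 11*h (L(h) = (0 - 11)*(-9 + h) = -11*(-9 + h) = 99 - 11*h)
m(64) + ((-1273 + I(31)) + L(-9)) = 2 + ((-1273 + (22 + 31)) + (99 - 11*(-9))) = 2 + ((-1273 + 53) + (99 + 99)) = 2 + (-1220 + 198) = 2 - 1022 = -1020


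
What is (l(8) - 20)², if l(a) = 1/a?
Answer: 25281/64 ≈ 395.02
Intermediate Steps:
(l(8) - 20)² = (1/8 - 20)² = (⅛ - 20)² = (-159/8)² = 25281/64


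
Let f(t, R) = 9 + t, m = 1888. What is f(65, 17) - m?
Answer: -1814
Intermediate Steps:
f(65, 17) - m = (9 + 65) - 1*1888 = 74 - 1888 = -1814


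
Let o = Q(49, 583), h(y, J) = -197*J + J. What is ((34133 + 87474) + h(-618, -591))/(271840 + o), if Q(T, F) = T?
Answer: 237443/271889 ≈ 0.87331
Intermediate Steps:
h(y, J) = -196*J
o = 49
((34133 + 87474) + h(-618, -591))/(271840 + o) = ((34133 + 87474) - 196*(-591))/(271840 + 49) = (121607 + 115836)/271889 = 237443*(1/271889) = 237443/271889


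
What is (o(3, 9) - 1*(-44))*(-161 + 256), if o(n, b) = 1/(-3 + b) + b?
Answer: 30305/6 ≈ 5050.8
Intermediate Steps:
o(n, b) = b + 1/(-3 + b)
(o(3, 9) - 1*(-44))*(-161 + 256) = ((1 + 9² - 3*9)/(-3 + 9) - 1*(-44))*(-161 + 256) = ((1 + 81 - 27)/6 + 44)*95 = ((⅙)*55 + 44)*95 = (55/6 + 44)*95 = (319/6)*95 = 30305/6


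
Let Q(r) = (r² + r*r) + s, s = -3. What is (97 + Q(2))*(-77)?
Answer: -7854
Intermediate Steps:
Q(r) = -3 + 2*r² (Q(r) = (r² + r*r) - 3 = (r² + r²) - 3 = 2*r² - 3 = -3 + 2*r²)
(97 + Q(2))*(-77) = (97 + (-3 + 2*2²))*(-77) = (97 + (-3 + 2*4))*(-77) = (97 + (-3 + 8))*(-77) = (97 + 5)*(-77) = 102*(-77) = -7854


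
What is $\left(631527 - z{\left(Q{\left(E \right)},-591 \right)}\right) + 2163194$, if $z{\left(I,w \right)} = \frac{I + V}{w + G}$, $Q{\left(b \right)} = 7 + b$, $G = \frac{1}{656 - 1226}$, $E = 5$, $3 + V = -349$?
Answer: $\frac{941460264191}{336871} \approx 2.7947 \cdot 10^{6}$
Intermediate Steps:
$V = -352$ ($V = -3 - 349 = -352$)
$G = - \frac{1}{570}$ ($G = \frac{1}{-570} = - \frac{1}{570} \approx -0.0017544$)
$z{\left(I,w \right)} = \frac{-352 + I}{- \frac{1}{570} + w}$ ($z{\left(I,w \right)} = \frac{I - 352}{w - \frac{1}{570}} = \frac{-352 + I}{- \frac{1}{570} + w}$)
$\left(631527 - z{\left(Q{\left(E \right)},-591 \right)}\right) + 2163194 = \left(631527 - \frac{570 \left(-352 + \left(7 + 5\right)\right)}{-1 + 570 \left(-591\right)}\right) + 2163194 = \left(631527 - \frac{570 \left(-352 + 12\right)}{-1 - 336870}\right) + 2163194 = \left(631527 - 570 \frac{1}{-336871} \left(-340\right)\right) + 2163194 = \left(631527 - 570 \left(- \frac{1}{336871}\right) \left(-340\right)\right) + 2163194 = \left(631527 - \frac{193800}{336871}\right) + 2163194 = \frac{212742938217}{336871} + 2163194 = \frac{941460264191}{336871}$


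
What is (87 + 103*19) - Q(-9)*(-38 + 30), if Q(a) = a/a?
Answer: 2052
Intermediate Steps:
Q(a) = 1
(87 + 103*19) - Q(-9)*(-38 + 30) = (87 + 103*19) - (-38 + 30) = (87 + 1957) - (-8) = 2044 - 1*(-8) = 2044 + 8 = 2052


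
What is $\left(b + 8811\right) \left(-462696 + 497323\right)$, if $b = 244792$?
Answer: $8781511081$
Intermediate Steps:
$\left(b + 8811\right) \left(-462696 + 497323\right) = \left(244792 + 8811\right) \left(-462696 + 497323\right) = 253603 \cdot 34627 = 8781511081$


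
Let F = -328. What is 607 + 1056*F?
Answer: -345761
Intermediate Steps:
607 + 1056*F = 607 + 1056*(-328) = 607 - 346368 = -345761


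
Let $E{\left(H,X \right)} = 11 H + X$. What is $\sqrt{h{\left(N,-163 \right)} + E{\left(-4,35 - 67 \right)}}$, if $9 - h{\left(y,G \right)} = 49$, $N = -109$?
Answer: $2 i \sqrt{29} \approx 10.77 i$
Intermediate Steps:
$E{\left(H,X \right)} = X + 11 H$
$h{\left(y,G \right)} = -40$ ($h{\left(y,G \right)} = 9 - 49 = -40$)
$\sqrt{h{\left(N,-163 \right)} + E{\left(-4,35 - 67 \right)}} = \sqrt{-40 + \left(\left(35 - 67\right) + 11 \left(-4\right)\right)} = \sqrt{-40 + \left(\left(35 - 67\right) - 44\right)} = \sqrt{-40 - 76} = \sqrt{-116} = 2 i \sqrt{29}$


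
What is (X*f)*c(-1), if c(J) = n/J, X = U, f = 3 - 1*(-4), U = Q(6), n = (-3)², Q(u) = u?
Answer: -378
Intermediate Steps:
n = 9
U = 6
f = 7 (f = 3 + 4 = 7)
X = 6
c(J) = 9/J
(X*f)*c(-1) = (6*7)*(9/(-1)) = 42*(9*(-1)) = 42*(-9) = -378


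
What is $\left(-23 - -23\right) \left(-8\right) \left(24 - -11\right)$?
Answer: $0$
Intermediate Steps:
$\left(-23 - -23\right) \left(-8\right) \left(24 - -11\right) = \left(-23 + 23\right) \left(-8\right) \left(24 + 11\right) = 0 \left(-8\right) 35 = 0 \cdot 35 = 0$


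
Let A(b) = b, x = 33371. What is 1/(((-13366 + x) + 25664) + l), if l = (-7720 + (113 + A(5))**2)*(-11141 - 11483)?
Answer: -1/140313627 ≈ -7.1269e-9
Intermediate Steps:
l = -140359296 (l = (-7720 + (113 + 5)**2)*(-11141 - 11483) = (-7720 + 118**2)*(-22624) = (-7720 + 13924)*(-22624) = 6204*(-22624) = -140359296)
1/(((-13366 + x) + 25664) + l) = 1/(((-13366 + 33371) + 25664) - 140359296) = 1/((20005 + 25664) - 140359296) = 1/(45669 - 140359296) = 1/(-140313627) = -1/140313627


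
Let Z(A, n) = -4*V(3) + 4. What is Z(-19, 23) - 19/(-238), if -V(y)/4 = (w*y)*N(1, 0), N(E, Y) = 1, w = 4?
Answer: 46667/238 ≈ 196.08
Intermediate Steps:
V(y) = -16*y (V(y) = -4*4*y = -16*y)
Z(A, n) = 196 (Z(A, n) = -(-64)*3 + 4 = -4*(-48) + 4 = 192 + 4 = 196)
Z(-19, 23) - 19/(-238) = 196 - 19/(-238) = 196 - 19*(-1)/238 = 196 - 1*(-19/238) = 196 + 19/238 = 46667/238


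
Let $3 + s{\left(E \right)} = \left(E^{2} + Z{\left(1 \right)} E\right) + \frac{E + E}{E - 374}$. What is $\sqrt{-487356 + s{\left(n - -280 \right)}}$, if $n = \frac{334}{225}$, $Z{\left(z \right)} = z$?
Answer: $\frac{i \sqrt{139791318956591651}}{585450} \approx 638.63 i$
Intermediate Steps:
$n = \frac{334}{225}$ ($n = 334 \cdot \frac{1}{225} = \frac{334}{225} \approx 1.4844$)
$s{\left(E \right)} = -3 + E + E^{2} + \frac{2 E}{-374 + E}$ ($s{\left(E \right)} = -3 + \left(\left(E^{2} + 1 E\right) + \frac{E + E}{E - 374}\right) = -3 + \left(\left(E^{2} + E\right) + \frac{2 E}{-374 + E}\right) = -3 + \left(\left(E + E^{2}\right) + \frac{2 E}{-374 + E}\right) = -3 + \left(E + E^{2} + \frac{2 E}{-374 + E}\right) = -3 + E + E^{2} + \frac{2 E}{-374 + E}$)
$\sqrt{-487356 + s{\left(n - -280 \right)}} = \sqrt{-487356 + \frac{1122 + \left(\frac{334}{225} - -280\right)^{3} - 375 \left(\frac{334}{225} - -280\right) - 373 \left(\frac{334}{225} - -280\right)^{2}}{-374 + \left(\frac{334}{225} - -280\right)}} = \sqrt{-487356 + \frac{1122 + \left(\frac{334}{225} + 280\right)^{3} - 375 \left(\frac{334}{225} + 280\right) - 373 \left(\frac{334}{225} + 280\right)^{2}}{-374 + \left(\frac{334}{225} + 280\right)}} = \sqrt{-487356 + \frac{1122 + \left(\frac{63334}{225}\right)^{3} - \frac{316670}{3} - 373 \left(\frac{63334}{225}\right)^{2}}{-374 + \frac{63334}{225}}} = \sqrt{-487356 + \frac{1122 + \frac{254045059343704}{11390625} - \frac{316670}{3} - \frac{1496175942388}{50625}}{- \frac{20816}{225}}} = \sqrt{-487356 - \frac{225 \left(1122 + \frac{254045059343704}{11390625} - \frac{316670}{3} - \frac{1496175942388}{50625}\right)}{20816}} = \sqrt{-487356 - - \frac{20946025954649}{263452500}} = \sqrt{-487356 + \frac{20946025954649}{263452500}} = \sqrt{- \frac{107449130635351}{263452500}} = \frac{i \sqrt{139791318956591651}}{585450}$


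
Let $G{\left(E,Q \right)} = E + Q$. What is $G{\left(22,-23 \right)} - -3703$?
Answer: $3702$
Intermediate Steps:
$G{\left(22,-23 \right)} - -3703 = \left(22 - 23\right) - -3703 = -1 + 3703 = 3702$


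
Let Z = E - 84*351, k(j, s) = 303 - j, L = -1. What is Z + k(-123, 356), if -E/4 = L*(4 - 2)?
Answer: -29050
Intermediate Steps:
E = 8 (E = -(-4)*(4 - 2) = -(-4)*2 = -4*(-2) = 8)
Z = -29476 (Z = 8 - 84*351 = 8 - 29484 = -29476)
Z + k(-123, 356) = -29476 + (303 - 1*(-123)) = -29476 + (303 + 123) = -29476 + 426 = -29050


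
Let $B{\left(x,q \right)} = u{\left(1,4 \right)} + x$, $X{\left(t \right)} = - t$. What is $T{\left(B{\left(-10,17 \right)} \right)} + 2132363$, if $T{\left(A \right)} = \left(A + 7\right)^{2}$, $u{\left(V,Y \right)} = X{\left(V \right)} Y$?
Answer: $2132412$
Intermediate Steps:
$u{\left(V,Y \right)} = - V Y$
$B{\left(x,q \right)} = -4 + x$ ($B{\left(x,q \right)} = \left(-1\right) 1 \cdot 4 + x = -4 + x$)
$T{\left(A \right)} = \left(7 + A\right)^{2}$
$T{\left(B{\left(-10,17 \right)} \right)} + 2132363 = \left(7 - 14\right)^{2} + 2132363 = \left(-7\right)^{2} + 2132363 = 49 + 2132363 = 2132412$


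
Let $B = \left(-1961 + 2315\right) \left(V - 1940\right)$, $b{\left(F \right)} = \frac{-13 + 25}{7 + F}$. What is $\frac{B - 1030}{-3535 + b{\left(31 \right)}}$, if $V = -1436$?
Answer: $\frac{22726546}{67159} \approx 338.4$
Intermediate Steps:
$b{\left(F \right)} = \frac{12}{7 + F}$
$B = -1195104$ ($B = \left(-1961 + 2315\right) \left(-1436 - 1940\right) = 354 \left(-3376\right) = -1195104$)
$\frac{B - 1030}{-3535 + b{\left(31 \right)}} = \frac{-1195104 - 1030}{-3535 + \frac{12}{7 + 31}} = \frac{-1195104 + \left(-1506 + 476\right)}{-3535 + \frac{12}{38}} = \frac{-1195104 - 1030}{-3535 + 12 \cdot \frac{1}{38}} = - \frac{1196134}{-3535 + \frac{6}{19}} = - \frac{1196134}{- \frac{67159}{19}} = \left(-1196134\right) \left(- \frac{19}{67159}\right) = \frac{22726546}{67159}$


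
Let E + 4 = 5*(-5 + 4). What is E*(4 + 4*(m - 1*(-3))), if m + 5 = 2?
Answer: -36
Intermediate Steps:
m = -3 (m = -5 + 2 = -3)
E = -9 (E = -4 + 5*(-5 + 4) = -4 + 5*(-1) = -4 - 5 = -9)
E*(4 + 4*(m - 1*(-3))) = -9*(4 + 4*(-3 - 1*(-3))) = -9*(4 + 4*(-3 + 3)) = -9*(4 + 4*0) = -9*(4 + 0) = -9*4 = -36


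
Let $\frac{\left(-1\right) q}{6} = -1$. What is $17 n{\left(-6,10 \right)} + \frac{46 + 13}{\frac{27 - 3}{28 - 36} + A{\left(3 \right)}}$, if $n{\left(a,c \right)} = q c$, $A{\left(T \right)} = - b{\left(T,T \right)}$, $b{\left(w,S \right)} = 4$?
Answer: $\frac{7081}{7} \approx 1011.6$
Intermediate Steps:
$q = 6$ ($q = \left(-6\right) \left(-1\right) = 6$)
$A{\left(T \right)} = -4$ ($A{\left(T \right)} = \left(-1\right) 4 = -4$)
$n{\left(a,c \right)} = 6 c$
$17 n{\left(-6,10 \right)} + \frac{46 + 13}{\frac{27 - 3}{28 - 36} + A{\left(3 \right)}} = 17 \cdot 6 \cdot 10 + \frac{46 + 13}{\frac{27 - 3}{28 - 36} - 4} = 17 \cdot 60 + \frac{59}{\frac{24}{-8} - 4} = 1020 + \frac{59}{24 \left(- \frac{1}{8}\right) - 4} = 1020 + \frac{59}{-3 - 4} = 1020 + \frac{59}{-7} = 1020 + 59 \left(- \frac{1}{7}\right) = 1020 - \frac{59}{7} = \frac{7081}{7}$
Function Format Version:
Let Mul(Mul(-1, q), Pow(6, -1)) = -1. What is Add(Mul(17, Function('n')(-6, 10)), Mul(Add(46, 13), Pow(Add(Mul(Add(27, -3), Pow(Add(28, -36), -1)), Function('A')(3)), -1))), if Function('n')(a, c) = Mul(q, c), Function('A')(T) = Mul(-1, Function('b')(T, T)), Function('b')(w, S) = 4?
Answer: Rational(7081, 7) ≈ 1011.6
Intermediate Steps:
q = 6 (q = Mul(-6, -1) = 6)
Function('A')(T) = -4 (Function('A')(T) = Mul(-1, 4) = -4)
Function('n')(a, c) = Mul(6, c)
Add(Mul(17, Function('n')(-6, 10)), Mul(Add(46, 13), Pow(Add(Mul(Add(27, -3), Pow(Add(28, -36), -1)), Function('A')(3)), -1))) = Add(Mul(17, Mul(6, 10)), Mul(Add(46, 13), Pow(Add(Mul(Add(27, -3), Pow(Add(28, -36), -1)), -4), -1))) = Add(Mul(17, 60), Mul(59, Pow(Add(Mul(24, Pow(-8, -1)), -4), -1))) = Add(1020, Mul(59, Pow(Add(Mul(24, Rational(-1, 8)), -4), -1))) = Add(1020, Mul(59, Pow(Add(-3, -4), -1))) = Add(1020, Mul(59, Pow(-7, -1))) = Add(1020, Mul(59, Rational(-1, 7))) = Add(1020, Rational(-59, 7)) = Rational(7081, 7)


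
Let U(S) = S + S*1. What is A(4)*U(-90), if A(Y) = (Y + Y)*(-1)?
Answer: 1440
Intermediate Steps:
A(Y) = -2*Y (A(Y) = (2*Y)*(-1) = -2*Y)
U(S) = 2*S (U(S) = S + S = 2*S)
A(4)*U(-90) = (-2*4)*(2*(-90)) = -8*(-180) = 1440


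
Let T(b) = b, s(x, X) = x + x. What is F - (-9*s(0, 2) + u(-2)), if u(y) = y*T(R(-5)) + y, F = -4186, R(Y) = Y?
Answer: -4194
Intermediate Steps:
s(x, X) = 2*x
u(y) = -4*y (u(y) = y*(-5) + y = -5*y + y = -4*y)
F - (-9*s(0, 2) + u(-2)) = -4186 - (-18*0 - 4*(-2)) = -4186 - (-9*0 + 8) = -4186 - (0 + 8) = -4186 - 1*8 = -4186 - 8 = -4194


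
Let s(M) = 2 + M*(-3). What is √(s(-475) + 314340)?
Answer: √315767 ≈ 561.93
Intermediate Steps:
s(M) = 2 - 3*M
√(s(-475) + 314340) = √((2 - 3*(-475)) + 314340) = √((2 + 1425) + 314340) = √(1427 + 314340) = √315767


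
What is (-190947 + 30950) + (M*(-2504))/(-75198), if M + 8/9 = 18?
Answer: -54141352019/338391 ≈ -1.6000e+5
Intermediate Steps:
M = 154/9 (M = -8/9 + 18 = 154/9 ≈ 17.111)
(-190947 + 30950) + (M*(-2504))/(-75198) = (-190947 + 30950) + ((154/9)*(-2504))/(-75198) = -159997 - 385616/9*(-1/75198) = -159997 + 192808/338391 = -54141352019/338391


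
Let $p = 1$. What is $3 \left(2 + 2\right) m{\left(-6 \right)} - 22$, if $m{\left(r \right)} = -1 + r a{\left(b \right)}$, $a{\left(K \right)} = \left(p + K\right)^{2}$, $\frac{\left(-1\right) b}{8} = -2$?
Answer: $-20842$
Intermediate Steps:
$b = 16$ ($b = \left(-8\right) \left(-2\right) = 16$)
$a{\left(K \right)} = \left(1 + K\right)^{2}$
$m{\left(r \right)} = -1 + 289 r$ ($m{\left(r \right)} = -1 + r \left(1 + 16\right)^{2} = -1 + r 17^{2} = -1 + r 289 = -1 + 289 r$)
$3 \left(2 + 2\right) m{\left(-6 \right)} - 22 = 3 \left(2 + 2\right) \left(-1 + 289 \left(-6\right)\right) - 22 = 3 \cdot 4 \left(-1 - 1734\right) - 22 = 12 \left(-1735\right) - 22 = -20820 - 22 = -20842$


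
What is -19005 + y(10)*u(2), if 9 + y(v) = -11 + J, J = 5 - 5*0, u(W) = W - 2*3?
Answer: -18945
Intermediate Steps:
u(W) = -6 + W (u(W) = W - 6 = -6 + W)
J = 5 (J = 5 + 0 = 5)
y(v) = -15 (y(v) = -9 + (-11 + 5) = -9 - 6 = -15)
-19005 + y(10)*u(2) = -19005 - 15*(-6 + 2) = -19005 - 15*(-4) = -19005 + 60 = -18945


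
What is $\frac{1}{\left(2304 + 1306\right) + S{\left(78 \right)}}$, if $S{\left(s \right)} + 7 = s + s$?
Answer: $\frac{1}{3759} \approx 0.00026603$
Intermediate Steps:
$S{\left(s \right)} = -7 + 2 s$ ($S{\left(s \right)} = -7 + \left(s + s\right) = -7 + 2 s$)
$\frac{1}{\left(2304 + 1306\right) + S{\left(78 \right)}} = \frac{1}{\left(2304 + 1306\right) + \left(-7 + 2 \cdot 78\right)} = \frac{1}{3610 + \left(-7 + 156\right)} = \frac{1}{3610 + 149} = \frac{1}{3759}$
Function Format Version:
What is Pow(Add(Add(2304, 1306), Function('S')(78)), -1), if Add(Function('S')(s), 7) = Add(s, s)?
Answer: Rational(1, 3759) ≈ 0.00026603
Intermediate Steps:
Function('S')(s) = Add(-7, Mul(2, s)) (Function('S')(s) = Add(-7, Add(s, s)) = Add(-7, Mul(2, s)))
Pow(Add(Add(2304, 1306), Function('S')(78)), -1) = Pow(Add(Add(2304, 1306), Add(-7, Mul(2, 78))), -1) = Pow(Add(3610, Add(-7, 156)), -1) = Pow(Add(3610, 149), -1) = Pow(3759, -1) = Rational(1, 3759)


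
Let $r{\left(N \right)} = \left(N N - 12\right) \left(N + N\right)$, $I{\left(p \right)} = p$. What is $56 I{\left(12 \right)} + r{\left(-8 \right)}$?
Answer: $-160$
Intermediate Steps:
$r{\left(N \right)} = 2 N \left(-12 + N^{2}\right)$ ($r{\left(N \right)} = \left(N^{2} - 12\right) 2 N = \left(-12 + N^{2}\right) 2 N = 2 N \left(-12 + N^{2}\right)$)
$56 I{\left(12 \right)} + r{\left(-8 \right)} = 56 \cdot 12 + 2 \left(-8\right) \left(-12 + \left(-8\right)^{2}\right) = 672 + 2 \left(-8\right) \left(-12 + 64\right) = 672 + 2 \left(-8\right) 52 = 672 - 832 = -160$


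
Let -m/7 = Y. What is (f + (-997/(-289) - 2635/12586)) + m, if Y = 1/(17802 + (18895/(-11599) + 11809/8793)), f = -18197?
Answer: -968959857491858833859/53257812647942245 ≈ -18194.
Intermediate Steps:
Y = 101990007/1815596933470 (Y = 1/(17802 + (18895*(-1/11599) + 11809*(1/8793))) = 1/(17802 + (-18895/11599 + 11809/8793)) = 1/(17802 - 29171144/101990007) = 1/(1815596933470/101990007) = 101990007/1815596933470 ≈ 5.6174e-5)
m = -713930049/1815596933470 (m = -7*101990007/1815596933470 = -713930049/1815596933470 ≈ -0.00039322)
(f + (-997/(-289) - 2635/12586)) + m = (-18197 + (-997/(-289) - 2635/12586)) - 713930049/1815596933470 = (-18197 + (-997*(-1/289) - 2635*1/12586)) - 713930049/1815596933470 = (-18197 + (997/289 - 85/406)) - 713930049/1815596933470 = (-18197 + 380217/117334) - 713930049/1815596933470 = -2134746581/117334 - 713930049/1815596933470 = -968959857491858833859/53257812647942245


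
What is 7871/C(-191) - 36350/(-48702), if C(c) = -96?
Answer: -63307307/779232 ≈ -81.243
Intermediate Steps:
7871/C(-191) - 36350/(-48702) = 7871/(-96) - 36350/(-48702) = 7871*(-1/96) - 36350*(-1/48702) = -7871/96 + 18175/24351 = -63307307/779232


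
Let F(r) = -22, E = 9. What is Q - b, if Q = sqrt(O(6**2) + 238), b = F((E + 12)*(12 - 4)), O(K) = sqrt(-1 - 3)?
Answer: 22 + sqrt(238 + 2*I) ≈ 37.427 + 0.06482*I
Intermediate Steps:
O(K) = 2*I (O(K) = sqrt(-4) = 2*I)
b = -22
Q = sqrt(238 + 2*I) (Q = sqrt(2*I + 238) = sqrt(238 + 2*I) ≈ 15.427 + 0.06482*I)
Q - b = sqrt(238 + 2*I) - 1*(-22) = sqrt(238 + 2*I) + 22 = 22 + sqrt(238 + 2*I)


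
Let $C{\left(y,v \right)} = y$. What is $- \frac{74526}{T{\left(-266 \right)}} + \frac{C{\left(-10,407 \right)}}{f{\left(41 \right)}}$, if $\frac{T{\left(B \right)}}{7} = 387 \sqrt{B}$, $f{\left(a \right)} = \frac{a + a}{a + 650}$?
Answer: $- \frac{3455}{41} + \frac{12421 i \sqrt{266}}{120099} \approx -84.268 + 1.6868 i$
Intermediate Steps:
$f{\left(a \right)} = \frac{2 a}{650 + a}$
$T{\left(B \right)} = 2709 \sqrt{B}$ ($T{\left(B \right)} = 7 \cdot 387 \sqrt{B} = 2709 \sqrt{B}$)
$- \frac{74526}{T{\left(-266 \right)}} + \frac{C{\left(-10,407 \right)}}{f{\left(41 \right)}} = - \frac{74526}{2709 \sqrt{-266}} - \frac{10}{2 \cdot 41 \frac{1}{650 + 41}} = - \frac{74526}{2709 i \sqrt{266}} - \frac{10}{2 \cdot 41 \cdot \frac{1}{691}} = - 74526 \left(- \frac{i \sqrt{266}}{720594}\right) - \frac{10}{\frac{82}{691}} = \frac{12421 i \sqrt{266}}{120099} - \frac{3455}{41} = - \frac{3455}{41} + \frac{12421 i \sqrt{266}}{120099}$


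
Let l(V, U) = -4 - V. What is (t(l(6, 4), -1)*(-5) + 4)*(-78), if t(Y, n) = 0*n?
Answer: -312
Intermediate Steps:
t(Y, n) = 0
(t(l(6, 4), -1)*(-5) + 4)*(-78) = (0*(-5) + 4)*(-78) = (0 + 4)*(-78) = 4*(-78) = -312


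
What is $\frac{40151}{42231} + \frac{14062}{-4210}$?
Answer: $- \frac{212408306}{88896255} \approx -2.3894$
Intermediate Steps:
$\frac{40151}{42231} + \frac{14062}{-4210} = 40151 \cdot \frac{1}{42231} + 14062 \left(- \frac{1}{4210}\right) = \frac{40151}{42231} - \frac{7031}{2105} = - \frac{212408306}{88896255}$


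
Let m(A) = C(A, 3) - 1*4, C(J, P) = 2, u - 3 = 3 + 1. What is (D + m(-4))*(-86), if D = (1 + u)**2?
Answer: -5332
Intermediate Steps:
u = 7 (u = 3 + (3 + 1) = 3 + 4 = 7)
m(A) = -2 (m(A) = 2 - 1*4 = 2 - 4 = -2)
D = 64 (D = (1 + 7)**2 = 8**2 = 64)
(D + m(-4))*(-86) = (64 - 2)*(-86) = 62*(-86) = -5332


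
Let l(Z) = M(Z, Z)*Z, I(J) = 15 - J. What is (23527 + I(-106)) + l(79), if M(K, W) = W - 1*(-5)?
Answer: 30284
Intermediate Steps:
M(K, W) = 5 + W (M(K, W) = W + 5 = 5 + W)
l(Z) = Z*(5 + Z) (l(Z) = (5 + Z)*Z = Z*(5 + Z))
(23527 + I(-106)) + l(79) = (23527 + (15 - 1*(-106))) + 79*(5 + 79) = (23527 + (15 + 106)) + 79*84 = (23527 + 121) + 6636 = 23648 + 6636 = 30284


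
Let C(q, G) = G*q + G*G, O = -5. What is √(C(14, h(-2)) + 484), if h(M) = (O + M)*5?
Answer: √1219 ≈ 34.914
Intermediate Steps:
h(M) = -25 + 5*M (h(M) = (-5 + M)*5 = -25 + 5*M)
C(q, G) = G² + G*q (C(q, G) = G*q + G² = G² + G*q)
√(C(14, h(-2)) + 484) = √((-25 + 5*(-2))*((-25 + 5*(-2)) + 14) + 484) = √((-25 - 10)*((-25 - 10) + 14) + 484) = √(-35*(-35 + 14) + 484) = √(-35*(-21) + 484) = √(735 + 484) = √1219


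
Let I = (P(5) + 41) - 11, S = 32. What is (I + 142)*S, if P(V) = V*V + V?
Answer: 6464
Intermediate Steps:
P(V) = V + V**2 (P(V) = V**2 + V = V + V**2)
I = 60 (I = (5*(1 + 5) + 41) - 11 = (5*6 + 41) - 11 = (30 + 41) - 11 = 71 - 11 = 60)
(I + 142)*S = (60 + 142)*32 = 202*32 = 6464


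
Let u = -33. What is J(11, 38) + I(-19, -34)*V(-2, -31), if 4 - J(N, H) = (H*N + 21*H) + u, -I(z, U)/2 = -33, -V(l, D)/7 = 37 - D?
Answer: -32595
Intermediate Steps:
V(l, D) = -259 + 7*D (V(l, D) = -7*(37 - D) = -259 + 7*D)
I(z, U) = 66 (I(z, U) = -2*(-33) = 66)
J(N, H) = 37 - 21*H - H*N (J(N, H) = 4 - ((H*N + 21*H) - 33) = 4 - ((21*H + H*N) - 33) = 4 - (-33 + 21*H + H*N) = 4 + (33 - 21*H - H*N) = 37 - 21*H - H*N)
J(11, 38) + I(-19, -34)*V(-2, -31) = (37 - 21*38 - 1*38*11) + 66*(-259 + 7*(-31)) = (37 - 798 - 418) + 66*(-259 - 217) = -1179 + 66*(-476) = -1179 - 31416 = -32595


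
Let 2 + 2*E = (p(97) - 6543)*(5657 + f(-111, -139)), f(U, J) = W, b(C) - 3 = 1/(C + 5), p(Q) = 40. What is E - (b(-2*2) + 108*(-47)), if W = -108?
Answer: -36075005/2 ≈ -1.8038e+7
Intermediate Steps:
b(C) = 3 + 1/(5 + C) (b(C) = 3 + 1/(C + 5) = 3 + 1/(5 + C))
f(U, J) = -108
E = -36085149/2 (E = -1 + ((40 - 6543)*(5657 - 108))/2 = -1 + (-6503*5549)/2 = -1 + (1/2)*(-36085147) = -1 - 36085147/2 = -36085149/2 ≈ -1.8043e+7)
E - (b(-2*2) + 108*(-47)) = -36085149/2 - ((16 + 3*(-2*2))/(5 - 2*2) + 108*(-47)) = -36085149/2 - ((16 + 3*(-4))/(5 - 4) - 5076) = -36085149/2 - ((16 - 12)/1 - 5076) = -36085149/2 - (1*4 - 5076) = -36085149/2 - (4 - 5076) = -36085149/2 - 1*(-5072) = -36085149/2 + 5072 = -36075005/2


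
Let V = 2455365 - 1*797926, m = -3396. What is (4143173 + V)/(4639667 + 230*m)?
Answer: 5800612/3858587 ≈ 1.5033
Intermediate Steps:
V = 1657439 (V = 2455365 - 797926 = 1657439)
(4143173 + V)/(4639667 + 230*m) = (4143173 + 1657439)/(4639667 + 230*(-3396)) = 5800612/(4639667 - 781080) = 5800612/3858587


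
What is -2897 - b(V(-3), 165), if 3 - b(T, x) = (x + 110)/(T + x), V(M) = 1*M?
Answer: -469525/162 ≈ -2898.3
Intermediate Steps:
V(M) = M
b(T, x) = 3 - (110 + x)/(T + x) (b(T, x) = 3 - (x + 110)/(T + x) = 3 - (110 + x)/(T + x))
-2897 - b(V(-3), 165) = -2897 - (-110 + 2*165 + 3*(-3))/(-3 + 165) = -2897 - (-110 + 330 - 9)/162 = -2897 - 211/162 = -469525/162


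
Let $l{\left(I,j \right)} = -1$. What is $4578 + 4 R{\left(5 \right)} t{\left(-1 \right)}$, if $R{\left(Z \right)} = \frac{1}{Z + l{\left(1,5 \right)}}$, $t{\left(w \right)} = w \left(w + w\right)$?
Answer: $4580$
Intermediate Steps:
$t{\left(w \right)} = 2 w^{2}$ ($t{\left(w \right)} = w 2 w = 2 w^{2}$)
$R{\left(Z \right)} = \frac{1}{-1 + Z}$ ($R{\left(Z \right)} = \frac{1}{Z - 1} = \frac{1}{-1 + Z}$)
$4578 + 4 R{\left(5 \right)} t{\left(-1 \right)} = 4578 + \frac{4}{-1 + 5} \cdot 2 \left(-1\right)^{2} = 4578 + \frac{4}{4} \cdot 2 \cdot 1 = 4578 + 4 \cdot \frac{1}{4} \cdot 2 = 4578 + 1 \cdot 2 = 4578 + 2 = 4580$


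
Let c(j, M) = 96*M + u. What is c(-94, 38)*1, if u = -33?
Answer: 3615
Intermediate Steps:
c(j, M) = -33 + 96*M (c(j, M) = 96*M - 33 = -33 + 96*M)
c(-94, 38)*1 = (-33 + 96*38)*1 = (-33 + 3648)*1 = 3615*1 = 3615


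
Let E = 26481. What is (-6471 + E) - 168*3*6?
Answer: 16986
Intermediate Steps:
(-6471 + E) - 168*3*6 = (-6471 + 26481) - 168*3*6 = 20010 - 28*18*6 = 20010 - 504*6 = 20010 - 3024 = 16986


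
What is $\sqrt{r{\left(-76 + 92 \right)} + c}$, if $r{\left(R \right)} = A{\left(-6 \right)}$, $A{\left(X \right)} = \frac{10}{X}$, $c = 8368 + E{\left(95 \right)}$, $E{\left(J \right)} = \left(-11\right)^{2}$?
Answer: $\frac{\sqrt{76386}}{3} \approx 92.127$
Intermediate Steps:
$E{\left(J \right)} = 121$
$c = 8489$ ($c = 8368 + 121 = 8489$)
$r{\left(R \right)} = - \frac{5}{3}$ ($r{\left(R \right)} = \frac{10}{-6} = 10 \left(- \frac{1}{6}\right) = - \frac{5}{3}$)
$\sqrt{r{\left(-76 + 92 \right)} + c} = \sqrt{- \frac{5}{3} + 8489} = \sqrt{\frac{25462}{3}} = \frac{\sqrt{76386}}{3}$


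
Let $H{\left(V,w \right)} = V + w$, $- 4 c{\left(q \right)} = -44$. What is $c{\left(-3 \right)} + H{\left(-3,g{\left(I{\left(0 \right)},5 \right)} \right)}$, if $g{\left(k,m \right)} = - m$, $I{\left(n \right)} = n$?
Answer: $3$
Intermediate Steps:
$c{\left(q \right)} = 11$ ($c{\left(q \right)} = \left(- \frac{1}{4}\right) \left(-44\right) = 11$)
$c{\left(-3 \right)} + H{\left(-3,g{\left(I{\left(0 \right)},5 \right)} \right)} = 11 - 8 = 3$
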